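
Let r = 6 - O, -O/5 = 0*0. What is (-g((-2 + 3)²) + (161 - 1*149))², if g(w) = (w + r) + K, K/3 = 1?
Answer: 4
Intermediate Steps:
K = 3 (K = 3*1 = 3)
O = 0 (O = -0*0 = -5*0 = 0)
r = 6 (r = 6 - 1*0 = 6 + 0 = 6)
g(w) = 9 + w (g(w) = (w + 6) + 3 = (6 + w) + 3 = 9 + w)
(-g((-2 + 3)²) + (161 - 1*149))² = (-(9 + (-2 + 3)²) + (161 - 1*149))² = (-(9 + 1²) + (161 - 149))² = (-(9 + 1) + 12)² = (-1*10 + 12)² = (-10 + 12)² = 2² = 4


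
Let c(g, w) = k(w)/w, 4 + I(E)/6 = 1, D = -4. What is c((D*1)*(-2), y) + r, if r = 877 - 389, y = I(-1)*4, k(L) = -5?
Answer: 35141/72 ≈ 488.07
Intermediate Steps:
I(E) = -18 (I(E) = -24 + 6*1 = -24 + 6 = -18)
y = -72 (y = -18*4 = -72)
c(g, w) = -5/w
r = 488
c((D*1)*(-2), y) + r = -5/(-72) + 488 = -5*(-1/72) + 488 = 5/72 + 488 = 35141/72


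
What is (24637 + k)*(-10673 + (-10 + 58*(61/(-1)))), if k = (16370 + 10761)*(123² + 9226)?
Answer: -9397238819382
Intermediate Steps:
k = 660775505 (k = 27131*(15129 + 9226) = 27131*24355 = 660775505)
(24637 + k)*(-10673 + (-10 + 58*(61/(-1)))) = (24637 + 660775505)*(-10673 + (-10 + 58*(61/(-1)))) = 660800142*(-10673 + (-10 + 58*(61*(-1)))) = 660800142*(-10673 + (-10 + 58*(-61))) = 660800142*(-10673 + (-10 - 3538)) = 660800142*(-10673 - 3548) = 660800142*(-14221) = -9397238819382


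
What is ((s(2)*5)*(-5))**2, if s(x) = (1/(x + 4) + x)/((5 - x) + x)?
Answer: 4225/36 ≈ 117.36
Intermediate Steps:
s(x) = x/5 + 1/(5*(4 + x)) (s(x) = (1/(4 + x) + x)/5 = (x + 1/(4 + x))*(1/5) = x/5 + 1/(5*(4 + x)))
((s(2)*5)*(-5))**2 = ((((1 + 2**2 + 4*2)/(5*(4 + 2)))*5)*(-5))**2 = ((((1/5)*(1 + 4 + 8)/6)*5)*(-5))**2 = ((((1/5)*(1/6)*13)*5)*(-5))**2 = (((13/30)*5)*(-5))**2 = ((13/6)*(-5))**2 = (-65/6)**2 = 4225/36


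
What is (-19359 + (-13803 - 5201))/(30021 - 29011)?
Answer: -38363/1010 ≈ -37.983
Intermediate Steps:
(-19359 + (-13803 - 5201))/(30021 - 29011) = (-19359 - 19004)/1010 = -38363*1/1010 = -38363/1010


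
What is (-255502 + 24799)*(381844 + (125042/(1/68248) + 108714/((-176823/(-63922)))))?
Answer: -38682698193686680496/19647 ≈ -1.9689e+15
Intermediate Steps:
(-255502 + 24799)*(381844 + (125042/(1/68248) + 108714/((-176823/(-63922))))) = -230703*(381844 + (125042/(1/68248) + 108714/((-176823*(-1/63922))))) = -230703*(381844 + (125042*68248 + 108714/(176823/63922))) = -230703*(381844 + (8533866416 + 108714*(63922/176823))) = -230703*(381844 + (8533866416 + 2316405436/58941)) = -230703*(381844 + 502996936830892/58941) = -230703*503019443098096/58941 = -38682698193686680496/19647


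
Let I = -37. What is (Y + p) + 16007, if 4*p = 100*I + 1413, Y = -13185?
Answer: 9001/4 ≈ 2250.3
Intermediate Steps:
p = -2287/4 (p = (100*(-37) + 1413)/4 = (-3700 + 1413)/4 = (¼)*(-2287) = -2287/4 ≈ -571.75)
(Y + p) + 16007 = (-13185 - 2287/4) + 16007 = -55027/4 + 16007 = 9001/4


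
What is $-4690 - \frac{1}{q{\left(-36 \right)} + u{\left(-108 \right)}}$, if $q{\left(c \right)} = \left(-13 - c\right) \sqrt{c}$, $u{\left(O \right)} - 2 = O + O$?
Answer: $- \frac{152049693}{32420} + \frac{69 i}{32420} \approx -4690.0 + 0.0021283 i$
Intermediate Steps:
$u{\left(O \right)} = 2 + 2 O$ ($u{\left(O \right)} = 2 + \left(O + O\right) = 2 + 2 O$)
$q{\left(c \right)} = \sqrt{c} \left(-13 - c\right)$
$-4690 - \frac{1}{q{\left(-36 \right)} + u{\left(-108 \right)}} = -4690 - \frac{1}{\sqrt{-36} \left(-13 - -36\right) + \left(2 + 2 \left(-108\right)\right)} = -4690 - \frac{1}{6 i \left(-13 + 36\right) + \left(2 - 216\right)} = -4690 - \frac{1}{6 i 23 - 214} = -4690 - \frac{1}{138 i - 214} = -4690 - \frac{1}{-214 + 138 i} = -4690 - \frac{-214 - 138 i}{64840}$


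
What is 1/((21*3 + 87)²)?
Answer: 1/22500 ≈ 4.4444e-5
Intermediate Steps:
1/((21*3 + 87)²) = 1/((63 + 87)²) = 1/(150²) = 1/22500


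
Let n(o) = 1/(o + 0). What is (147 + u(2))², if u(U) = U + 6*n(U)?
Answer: 23104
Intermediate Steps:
n(o) = 1/o
u(U) = U + 6/U
(147 + u(2))² = (147 + (2 + 6/2))² = (147 + (2 + 6*(½)))² = (147 + (2 + 3))² = (147 + 5)² = 152² = 23104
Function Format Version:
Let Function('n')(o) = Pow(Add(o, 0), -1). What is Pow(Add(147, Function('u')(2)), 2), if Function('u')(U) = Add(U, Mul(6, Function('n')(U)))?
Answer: 23104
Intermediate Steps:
Function('n')(o) = Pow(o, -1)
Function('u')(U) = Add(U, Mul(6, Pow(U, -1)))
Pow(Add(147, Function('u')(2)), 2) = Pow(Add(147, Add(2, Mul(6, Pow(2, -1)))), 2) = Pow(Add(147, Add(2, Mul(6, Rational(1, 2)))), 2) = Pow(Add(147, Add(2, 3)), 2) = Pow(Add(147, 5), 2) = Pow(152, 2) = 23104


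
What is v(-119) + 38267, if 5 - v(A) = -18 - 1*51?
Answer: 38341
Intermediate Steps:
v(A) = 74 (v(A) = 5 - (-18 - 1*51) = 5 - (-18 - 51) = 5 - 1*(-69) = 5 + 69 = 74)
v(-119) + 38267 = 74 + 38267 = 38341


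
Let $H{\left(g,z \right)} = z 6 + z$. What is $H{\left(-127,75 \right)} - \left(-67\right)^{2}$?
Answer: $-3964$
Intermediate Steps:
$H{\left(g,z \right)} = 7 z$ ($H{\left(g,z \right)} = 6 z + z = 7 z$)
$H{\left(-127,75 \right)} - \left(-67\right)^{2} = 7 \cdot 75 - \left(-67\right)^{2} = 525 - 4489 = -3964$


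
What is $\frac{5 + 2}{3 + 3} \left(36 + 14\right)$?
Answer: $\frac{175}{3} \approx 58.333$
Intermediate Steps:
$\frac{5 + 2}{3 + 3} \left(36 + 14\right) = \frac{1}{6} \cdot 7 \cdot 50 = \frac{7}{6} \cdot 50 = \frac{175}{3}$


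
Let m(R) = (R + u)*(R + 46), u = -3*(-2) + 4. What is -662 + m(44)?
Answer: 4198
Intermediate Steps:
u = 10 (u = 6 + 4 = 10)
m(R) = (10 + R)*(46 + R) (m(R) = (R + 10)*(R + 46) = (10 + R)*(46 + R))
-662 + m(44) = -662 + (460 + 44² + 56*44) = -662 + (460 + 1936 + 2464) = -662 + 4860 = 4198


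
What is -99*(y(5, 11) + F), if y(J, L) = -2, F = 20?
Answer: -1782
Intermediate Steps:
-99*(y(5, 11) + F) = -99*(-2 + 20) = -99*18 = -1782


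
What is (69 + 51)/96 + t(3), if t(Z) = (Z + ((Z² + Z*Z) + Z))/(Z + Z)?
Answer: 21/4 ≈ 5.2500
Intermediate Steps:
t(Z) = (2*Z + 2*Z²)/(2*Z) (t(Z) = (Z + ((Z² + Z²) + Z))/((2*Z)) = (Z + (2*Z² + Z))*(1/(2*Z)) = (Z + (Z + 2*Z²))*(1/(2*Z)) = (2*Z + 2*Z²)*(1/(2*Z)) = (2*Z + 2*Z²)/(2*Z))
(69 + 51)/96 + t(3) = (69 + 51)/96 + (1 + 3) = (1/96)*120 + 4 = 5/4 + 4 = 21/4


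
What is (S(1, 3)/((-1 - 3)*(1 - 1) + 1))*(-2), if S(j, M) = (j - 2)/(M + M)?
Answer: 1/3 ≈ 0.33333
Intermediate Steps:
S(j, M) = (-2 + j)/(2*M) (S(j, M) = (-2 + j)/((2*M)) = (-2 + j)*(1/(2*M)) = (-2 + j)/(2*M))
(S(1, 3)/((-1 - 3)*(1 - 1) + 1))*(-2) = (((1/2)*(-2 + 1)/3)/((-1 - 3)*(1 - 1) + 1))*(-2) = (((1/2)*(1/3)*(-1))/(-4*0 + 1))*(-2) = (-1/6/(0 + 1))*(-2) = (-1/6/1)*(-2) = (1*(-1/6))*(-2) = -1/6*(-2) = 1/3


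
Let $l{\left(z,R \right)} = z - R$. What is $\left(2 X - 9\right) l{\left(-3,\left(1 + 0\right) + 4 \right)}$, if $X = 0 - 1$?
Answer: $88$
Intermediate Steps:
$X = -1$
$\left(2 X - 9\right) l{\left(-3,\left(1 + 0\right) + 4 \right)} = \left(2 \left(-1\right) - 9\right) \left(-3 - \left(\left(1 + 0\right) + 4\right)\right) = \left(-2 - 9\right) \left(-3 - \left(1 + 4\right)\right) = - 11 \left(-3 - 5\right) = \left(-11\right) \left(-8\right) = 88$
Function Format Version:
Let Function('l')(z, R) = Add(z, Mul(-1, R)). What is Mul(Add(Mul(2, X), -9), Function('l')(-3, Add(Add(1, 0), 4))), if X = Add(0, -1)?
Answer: 88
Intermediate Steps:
X = -1
Mul(Add(Mul(2, X), -9), Function('l')(-3, Add(Add(1, 0), 4))) = Mul(Add(Mul(2, -1), -9), Add(-3, Mul(-1, Add(Add(1, 0), 4)))) = Mul(Add(-2, -9), Add(-3, Mul(-1, Add(1, 4)))) = Mul(-11, Add(-3, Mul(-1, 5))) = Mul(-11, Add(-3, -5)) = Mul(-11, -8) = 88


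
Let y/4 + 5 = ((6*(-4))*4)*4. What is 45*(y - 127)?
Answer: -75735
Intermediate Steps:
y = -1556 (y = -20 + 4*(((6*(-4))*4)*4) = -20 + 4*(-24*4*4) = -20 + 4*(-96*4) = -20 + 4*(-384) = -20 - 1536 = -1556)
45*(y - 127) = 45*(-1556 - 127) = 45*(-1683) = -75735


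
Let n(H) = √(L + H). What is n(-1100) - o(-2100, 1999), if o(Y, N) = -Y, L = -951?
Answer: -2100 + I*√2051 ≈ -2100.0 + 45.288*I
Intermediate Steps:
n(H) = √(-951 + H)
n(-1100) - o(-2100, 1999) = √(-951 - 1100) - (-1)*(-2100) = √(-2051) - 1*2100 = I*√2051 - 2100 = -2100 + I*√2051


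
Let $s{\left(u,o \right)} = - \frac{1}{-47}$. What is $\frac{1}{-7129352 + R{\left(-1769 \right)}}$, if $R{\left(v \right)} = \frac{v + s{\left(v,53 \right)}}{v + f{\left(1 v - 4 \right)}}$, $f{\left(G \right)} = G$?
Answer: $- \frac{83237}{593425830853} \approx -1.4027 \cdot 10^{-7}$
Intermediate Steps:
$s{\left(u,o \right)} = \frac{1}{47}$ ($s{\left(u,o \right)} = \left(-1\right) \left(- \frac{1}{47}\right) = \frac{1}{47}$)
$R{\left(v \right)} = \frac{\frac{1}{47} + v}{-4 + 2 v}$ ($R{\left(v \right)} = \frac{v + \frac{1}{47}}{v + \left(1 v - 4\right)} = \frac{\frac{1}{47} + v}{v + \left(v - 4\right)} = \frac{\frac{1}{47} + v}{v + \left(-4 + v\right)} = \frac{\frac{1}{47} + v}{-4 + 2 v}$)
$\frac{1}{-7129352 + R{\left(-1769 \right)}} = \frac{1}{-7129352 + \frac{1 + 47 \left(-1769\right)}{94 \left(-2 - 1769\right)}} = \frac{1}{-7129352 + \frac{1 - 83143}{94 \left(-1771\right)}} = \frac{1}{-7129352 + \frac{1}{94} \left(- \frac{1}{1771}\right) \left(-83142\right)} = \frac{1}{-7129352 + \frac{41571}{83237}} = \frac{1}{- \frac{593425830853}{83237}} = - \frac{83237}{593425830853}$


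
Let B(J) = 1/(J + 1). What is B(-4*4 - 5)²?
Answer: 1/400 ≈ 0.0025000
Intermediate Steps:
B(J) = 1/(1 + J)
B(-4*4 - 5)² = (1/(1 + (-4*4 - 5)))² = (1/(1 + (-16 - 5)))² = (1/(1 - 21))² = (1/(-20))² = (-1/20)² = 1/400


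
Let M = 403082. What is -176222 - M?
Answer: -579304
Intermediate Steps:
-176222 - M = -176222 - 1*403082 = -176222 - 403082 = -579304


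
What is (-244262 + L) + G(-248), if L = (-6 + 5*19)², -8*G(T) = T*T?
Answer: -244029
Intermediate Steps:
G(T) = -T²/8 (G(T) = -T*T/8 = -T²/8)
L = 7921 (L = (-6 + 95)² = 89² = 7921)
(-244262 + L) + G(-248) = (-244262 + 7921) - ⅛*(-248)² = -236341 - ⅛*61504 = -236341 - 7688 = -244029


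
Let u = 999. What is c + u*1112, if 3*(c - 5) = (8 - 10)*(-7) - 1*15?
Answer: 3332678/3 ≈ 1.1109e+6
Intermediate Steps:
c = 14/3 (c = 5 + ((8 - 10)*(-7) - 1*15)/3 = 5 + (-2*(-7) - 15)/3 = 5 + (14 - 15)/3 = 5 + (1/3)*(-1) = 5 - 1/3 = 14/3 ≈ 4.6667)
c + u*1112 = 14/3 + 999*1112 = 14/3 + 1110888 = 3332678/3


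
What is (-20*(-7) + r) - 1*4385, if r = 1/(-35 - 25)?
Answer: -254701/60 ≈ -4245.0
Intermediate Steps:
r = -1/60 (r = 1/(-60) = -1/60 ≈ -0.016667)
(-20*(-7) + r) - 1*4385 = (-20*(-7) - 1/60) - 1*4385 = (140 - 1/60) - 4385 = 8399/60 - 4385 = -254701/60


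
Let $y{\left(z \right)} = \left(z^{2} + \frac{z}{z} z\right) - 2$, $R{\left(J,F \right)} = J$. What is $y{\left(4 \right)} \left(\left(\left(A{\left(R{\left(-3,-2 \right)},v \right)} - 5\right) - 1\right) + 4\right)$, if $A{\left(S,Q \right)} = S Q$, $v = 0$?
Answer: $-36$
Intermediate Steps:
$A{\left(S,Q \right)} = Q S$
$y{\left(z \right)} = -2 + z + z^{2}$ ($y{\left(z \right)} = \left(z^{2} + 1 z\right) - 2 = \left(z^{2} + z\right) - 2 = \left(z + z^{2}\right) - 2 = -2 + z + z^{2}$)
$y{\left(4 \right)} \left(\left(\left(A{\left(R{\left(-3,-2 \right)},v \right)} - 5\right) - 1\right) + 4\right) = \left(-2 + 4 + 4^{2}\right) \left(\left(\left(0 \left(-3\right) - 5\right) - 1\right) + 4\right) = \left(-2 + 4 + 16\right) \left(\left(\left(0 - 5\right) - 1\right) + 4\right) = 18 \left(\left(-5 - 1\right) + 4\right) = 18 \left(-6 + 4\right) = 18 \left(-2\right) = -36$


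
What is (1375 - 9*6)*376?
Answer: 496696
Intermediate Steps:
(1375 - 9*6)*376 = (1375 - 54)*376 = 1321*376 = 496696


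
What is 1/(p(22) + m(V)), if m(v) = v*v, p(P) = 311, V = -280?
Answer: 1/78711 ≈ 1.2705e-5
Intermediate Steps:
m(v) = v²
1/(p(22) + m(V)) = 1/(311 + (-280)²) = 1/(311 + 78400) = 1/78711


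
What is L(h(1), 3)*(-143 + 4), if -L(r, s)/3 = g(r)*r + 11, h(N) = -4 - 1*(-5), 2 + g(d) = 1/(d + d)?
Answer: 7923/2 ≈ 3961.5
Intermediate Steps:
g(d) = -2 + 1/(2*d) (g(d) = -2 + 1/(d + d) = -2 + 1/(2*d))
h(N) = 1 (h(N) = -4 + 5 = 1)
L(r, s) = -33 - 3*r*(-2 + 1/(2*r)) (L(r, s) = -3*((-2 + 1/(2*r))*r + 11) = -3*(r*(-2 + 1/(2*r)) + 11) = -3*(11 + r*(-2 + 1/(2*r))) = -33 - 3*r*(-2 + 1/(2*r)))
L(h(1), 3)*(-143 + 4) = (-69/2 + 6*1)*(-143 + 4) = (-69/2 + 6)*(-139) = -57/2*(-139) = 7923/2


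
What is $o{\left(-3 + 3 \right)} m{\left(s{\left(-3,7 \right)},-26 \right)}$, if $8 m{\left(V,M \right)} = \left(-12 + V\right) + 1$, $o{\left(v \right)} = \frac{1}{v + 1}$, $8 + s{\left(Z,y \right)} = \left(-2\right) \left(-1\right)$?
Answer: $- \frac{17}{8} \approx -2.125$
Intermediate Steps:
$s{\left(Z,y \right)} = -6$ ($s{\left(Z,y \right)} = -8 - -2 = -8 + 2 = -6$)
$o{\left(v \right)} = \frac{1}{1 + v}$
$m{\left(V,M \right)} = - \frac{11}{8} + \frac{V}{8}$ ($m{\left(V,M \right)} = \frac{\left(-12 + V\right) + 1}{8} = \frac{-11 + V}{8} = - \frac{11}{8} + \frac{V}{8}$)
$o{\left(-3 + 3 \right)} m{\left(s{\left(-3,7 \right)},-26 \right)} = \frac{- \frac{11}{8} + \frac{1}{8} \left(-6\right)}{1 + \left(-3 + 3\right)} = \frac{- \frac{11}{8} - \frac{3}{4}}{1 + 0} = 1^{-1} \left(- \frac{17}{8}\right) = 1 \left(- \frac{17}{8}\right) = - \frac{17}{8}$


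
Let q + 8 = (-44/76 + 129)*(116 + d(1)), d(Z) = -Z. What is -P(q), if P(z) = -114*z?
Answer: 1682688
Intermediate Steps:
q = 280448/19 (q = -8 + (-44/76 + 129)*(116 - 1*1) = -8 + (-44*1/76 + 129)*(116 - 1) = -8 + (-11/19 + 129)*115 = -8 + (2440/19)*115 = -8 + 280600/19 = 280448/19 ≈ 14760.)
-P(q) = -(-114)*280448/19 = -1*(-1682688) = 1682688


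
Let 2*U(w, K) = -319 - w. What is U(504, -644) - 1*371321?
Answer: -743465/2 ≈ -3.7173e+5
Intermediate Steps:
U(w, K) = -319/2 - w/2 (U(w, K) = (-319 - w)/2 = -319/2 - w/2)
U(504, -644) - 1*371321 = (-319/2 - ½*504) - 1*371321 = (-319/2 - 252) - 371321 = -823/2 - 371321 = -743465/2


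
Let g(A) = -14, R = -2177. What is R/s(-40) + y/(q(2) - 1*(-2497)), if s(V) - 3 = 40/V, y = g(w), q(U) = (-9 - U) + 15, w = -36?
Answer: -5444705/5002 ≈ -1088.5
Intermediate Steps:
q(U) = 6 - U
y = -14
s(V) = 3 + 40/V
R/s(-40) + y/(q(2) - 1*(-2497)) = -2177/(3 + 40/(-40)) - 14/((6 - 1*2) - 1*(-2497)) = -2177/(3 + 40*(-1/40)) - 14/((6 - 2) + 2497) = -2177/(3 - 1) - 14/(4 + 2497) = -2177/2 - 14/2501 = -5444705/5002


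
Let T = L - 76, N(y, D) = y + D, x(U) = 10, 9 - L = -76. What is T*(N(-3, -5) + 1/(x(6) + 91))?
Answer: -7263/101 ≈ -71.911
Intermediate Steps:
L = 85 (L = 9 - 1*(-76) = 9 + 76 = 85)
N(y, D) = D + y
T = 9 (T = 85 - 76 = 9)
T*(N(-3, -5) + 1/(x(6) + 91)) = 9*((-5 - 3) + 1/(10 + 91)) = 9*(-8 + 1/101) = 9*(-807/101) = -7263/101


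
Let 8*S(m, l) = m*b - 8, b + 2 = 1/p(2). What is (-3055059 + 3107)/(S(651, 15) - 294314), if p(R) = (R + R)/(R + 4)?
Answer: 48831232/4709691 ≈ 10.368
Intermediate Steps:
p(R) = 2*R/(4 + R) (p(R) = (2*R)/(4 + R) = 2*R/(4 + R))
b = -½ (b = -2 + 1/(2*2/(4 + 2)) = -2 + 1/(2*2/6) = -2 + 1/(2*2*(⅙)) = -2 + 1/(⅔) = -2 + 3/2 = -½ ≈ -0.50000)
S(m, l) = -1 - m/16 (S(m, l) = (m*(-½) - 8)/8 = (-m/2 - 8)/8 = (-8 - m/2)/8 = -1 - m/16)
(-3055059 + 3107)/(S(651, 15) - 294314) = (-3055059 + 3107)/((-1 - 1/16*651) - 294314) = -3051952/((-1 - 651/16) - 294314) = -3051952/(-667/16 - 294314) = -3051952/(-4709691/16) = -3051952*(-16/4709691) = 48831232/4709691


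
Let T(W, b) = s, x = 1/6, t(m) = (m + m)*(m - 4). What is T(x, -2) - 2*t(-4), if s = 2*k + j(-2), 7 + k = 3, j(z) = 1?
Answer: -135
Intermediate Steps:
t(m) = 2*m*(-4 + m) (t(m) = (2*m)*(-4 + m) = 2*m*(-4 + m))
k = -4 (k = -7 + 3 = -4)
x = ⅙ (x = 1*(⅙) = ⅙ ≈ 0.16667)
s = -7 (s = 2*(-4) + 1 = -8 + 1 = -7)
T(W, b) = -7
T(x, -2) - 2*t(-4) = -7 - 4*(-4)*(-4 - 4) = -7 - 4*(-4)*(-8) = -7 - 2*64 = -7 - 128 = -135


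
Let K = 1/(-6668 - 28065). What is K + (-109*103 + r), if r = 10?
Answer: -389600062/34733 ≈ -11217.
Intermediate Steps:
K = -1/34733 (K = 1/(-34733) = -1/34733 ≈ -2.8791e-5)
K + (-109*103 + r) = -1/34733 + (-109*103 + 10) = -1/34733 + (-11227 + 10) = -1/34733 - 11217 = -389600062/34733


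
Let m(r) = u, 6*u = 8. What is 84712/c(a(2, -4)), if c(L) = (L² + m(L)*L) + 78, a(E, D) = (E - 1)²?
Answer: 254136/241 ≈ 1054.5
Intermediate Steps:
u = 4/3 (u = (⅙)*8 = 4/3 ≈ 1.3333)
m(r) = 4/3
a(E, D) = (-1 + E)²
c(L) = 78 + L² + 4*L/3 (c(L) = (L² + 4*L/3) + 78 = 78 + L² + 4*L/3)
84712/c(a(2, -4)) = 84712/(78 + ((-1 + 2)²)² + 4*(-1 + 2)²/3) = 84712/(78 + (1²)² + (4/3)*1²) = 84712/(78 + 1² + (4/3)*1) = 84712/(78 + 1 + 4/3) = 84712/(241/3) = 84712*(3/241) = 254136/241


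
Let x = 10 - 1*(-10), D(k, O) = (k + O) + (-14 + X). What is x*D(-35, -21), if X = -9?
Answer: -1580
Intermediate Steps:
D(k, O) = -23 + O + k (D(k, O) = (k + O) + (-14 - 9) = (O + k) - 23 = -23 + O + k)
x = 20 (x = 10 + 10 = 20)
x*D(-35, -21) = 20*(-23 - 21 - 35) = 20*(-79) = -1580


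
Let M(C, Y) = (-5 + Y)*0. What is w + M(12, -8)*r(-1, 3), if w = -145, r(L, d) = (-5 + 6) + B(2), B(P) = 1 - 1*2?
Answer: -145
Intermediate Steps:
B(P) = -1 (B(P) = 1 - 2 = -1)
M(C, Y) = 0
r(L, d) = 0 (r(L, d) = (-5 + 6) - 1 = 1 - 1 = 0)
w + M(12, -8)*r(-1, 3) = -145 + 0*0 = -145 + 0 = -145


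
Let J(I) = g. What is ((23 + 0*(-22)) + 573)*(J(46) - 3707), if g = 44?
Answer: -2183148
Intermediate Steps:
J(I) = 44
((23 + 0*(-22)) + 573)*(J(46) - 3707) = ((23 + 0*(-22)) + 573)*(44 - 3707) = ((23 + 0) + 573)*(-3663) = (23 + 573)*(-3663) = 596*(-3663) = -2183148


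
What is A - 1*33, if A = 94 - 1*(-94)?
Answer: 155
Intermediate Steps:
A = 188 (A = 94 + 94 = 188)
A - 1*33 = 188 - 1*33 = 188 - 33 = 155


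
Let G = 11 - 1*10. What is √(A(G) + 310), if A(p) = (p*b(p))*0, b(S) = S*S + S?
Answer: √310 ≈ 17.607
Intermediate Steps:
G = 1 (G = 11 - 10 = 1)
b(S) = S + S² (b(S) = S² + S = S + S²)
A(p) = 0 (A(p) = (p*(p*(1 + p)))*0 = (p²*(1 + p))*0 = 0)
√(A(G) + 310) = √(0 + 310) = √310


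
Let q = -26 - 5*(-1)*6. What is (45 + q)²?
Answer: 2401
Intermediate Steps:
q = 4 (q = -26 + 5*6 = -26 + 30 = 4)
(45 + q)² = (45 + 4)² = 49² = 2401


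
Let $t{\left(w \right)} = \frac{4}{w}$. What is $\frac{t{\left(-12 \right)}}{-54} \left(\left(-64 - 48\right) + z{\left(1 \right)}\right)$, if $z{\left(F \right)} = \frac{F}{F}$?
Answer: $- \frac{37}{54} \approx -0.68519$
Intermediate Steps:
$z{\left(F \right)} = 1$
$\frac{t{\left(-12 \right)}}{-54} \left(\left(-64 - 48\right) + z{\left(1 \right)}\right) = \frac{4 \frac{1}{-12}}{-54} \left(\left(-64 - 48\right) + 1\right) = - \frac{4 \left(- \frac{1}{12}\right)}{54} \left(-112 + 1\right) = \left(- \frac{1}{54}\right) \left(- \frac{1}{3}\right) \left(-111\right) = \frac{1}{162} \left(-111\right) = - \frac{37}{54}$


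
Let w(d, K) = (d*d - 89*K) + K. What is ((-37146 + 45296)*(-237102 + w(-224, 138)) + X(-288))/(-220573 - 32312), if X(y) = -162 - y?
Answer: 1622420374/252885 ≈ 6415.6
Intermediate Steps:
w(d, K) = d² - 88*K (w(d, K) = (d² - 89*K) + K = d² - 88*K)
((-37146 + 45296)*(-237102 + w(-224, 138)) + X(-288))/(-220573 - 32312) = ((-37146 + 45296)*(-237102 + ((-224)² - 88*138)) + (-162 - 1*(-288)))/(-220573 - 32312) = (8150*(-237102 + (50176 - 12144)) + (-162 + 288))/(-252885) = (8150*(-237102 + 38032) + 126)*(-1/252885) = (8150*(-199070) + 126)*(-1/252885) = (-1622420500 + 126)*(-1/252885) = -1622420374*(-1/252885) = 1622420374/252885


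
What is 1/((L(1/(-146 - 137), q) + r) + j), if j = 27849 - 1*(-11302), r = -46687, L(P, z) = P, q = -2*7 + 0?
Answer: -283/2132689 ≈ -0.00013270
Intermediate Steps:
q = -14 (q = -14 + 0 = -14)
j = 39151 (j = 27849 + 11302 = 39151)
1/((L(1/(-146 - 137), q) + r) + j) = 1/((1/(-146 - 137) - 46687) + 39151) = 1/((1/(-283) - 46687) + 39151) = 1/((-1/283 - 46687) + 39151) = 1/(-13212422/283 + 39151) = 1/(-2132689/283) = -283/2132689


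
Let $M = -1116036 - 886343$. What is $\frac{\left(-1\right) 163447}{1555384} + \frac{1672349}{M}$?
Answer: $- \frac{2928427717429}{3114468258536} \approx -0.94027$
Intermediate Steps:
$M = -2002379$
$\frac{\left(-1\right) 163447}{1555384} + \frac{1672349}{M} = \frac{\left(-1\right) 163447}{1555384} + \frac{1672349}{-2002379} = \left(-163447\right) \frac{1}{1555384} + 1672349 \left(- \frac{1}{2002379}\right) = - \frac{163447}{1555384} - \frac{1672349}{2002379} = - \frac{2928427717429}{3114468258536}$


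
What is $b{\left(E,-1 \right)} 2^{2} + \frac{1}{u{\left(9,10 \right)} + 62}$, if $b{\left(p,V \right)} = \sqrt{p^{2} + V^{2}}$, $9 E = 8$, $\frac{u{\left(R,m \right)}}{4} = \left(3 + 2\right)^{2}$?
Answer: $\frac{1}{162} + \frac{4 \sqrt{145}}{9} \approx 5.358$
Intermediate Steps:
$u{\left(R,m \right)} = 100$ ($u{\left(R,m \right)} = 4 \left(3 + 2\right)^{2} = 4 \cdot 5^{2} = 4 \cdot 25 = 100$)
$E = \frac{8}{9}$ ($E = \frac{1}{9} \cdot 8 = \frac{8}{9} \approx 0.88889$)
$b{\left(p,V \right)} = \sqrt{V^{2} + p^{2}}$
$b{\left(E,-1 \right)} 2^{2} + \frac{1}{u{\left(9,10 \right)} + 62} = \sqrt{\left(-1\right)^{2} + \left(\frac{8}{9}\right)^{2}} \cdot 2^{2} + \frac{1}{100 + 62} = \sqrt{1 + \frac{64}{81}} \cdot 4 + \frac{1}{162} = \sqrt{\frac{145}{81}} \cdot 4 + \frac{1}{162} = \frac{\sqrt{145}}{9} \cdot 4 + \frac{1}{162} = \frac{4 \sqrt{145}}{9} + \frac{1}{162} = \frac{1}{162} + \frac{4 \sqrt{145}}{9}$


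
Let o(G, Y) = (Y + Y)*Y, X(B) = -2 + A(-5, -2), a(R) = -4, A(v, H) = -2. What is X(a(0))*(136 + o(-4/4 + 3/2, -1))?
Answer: -552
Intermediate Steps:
X(B) = -4 (X(B) = -2 - 2 = -4)
o(G, Y) = 2*Y² (o(G, Y) = (2*Y)*Y = 2*Y²)
X(a(0))*(136 + o(-4/4 + 3/2, -1)) = -4*(136 + 2*(-1)²) = -4*(136 + 2*1) = -4*(136 + 2) = -4*138 = -552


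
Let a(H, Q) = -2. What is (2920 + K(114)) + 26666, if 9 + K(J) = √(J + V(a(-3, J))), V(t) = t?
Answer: 29577 + 4*√7 ≈ 29588.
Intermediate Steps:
K(J) = -9 + √(-2 + J) (K(J) = -9 + √(J - 2) = -9 + √(-2 + J))
(2920 + K(114)) + 26666 = (2920 + (-9 + √(-2 + 114))) + 26666 = (2920 + (-9 + √112)) + 26666 = (2920 + (-9 + 4*√7)) + 26666 = (2911 + 4*√7) + 26666 = 29577 + 4*√7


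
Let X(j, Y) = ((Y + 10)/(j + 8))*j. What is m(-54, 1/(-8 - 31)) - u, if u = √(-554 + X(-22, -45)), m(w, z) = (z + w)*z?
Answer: 2107/1521 - I*√609 ≈ 1.3853 - 24.678*I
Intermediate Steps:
m(w, z) = z*(w + z) (m(w, z) = (w + z)*z = z*(w + z))
X(j, Y) = j*(10 + Y)/(8 + j) (X(j, Y) = ((10 + Y)/(8 + j))*j = j*(10 + Y)/(8 + j))
u = I*√609 (u = √(-554 - 22*(10 - 45)/(8 - 22)) = √(-554 - 22*(-35)/(-14)) = √(-554 - 22*(-1/14)*(-35)) = √(-554 - 55) = √(-609) = I*√609 ≈ 24.678*I)
m(-54, 1/(-8 - 31)) - u = (-54 + 1/(-8 - 31))/(-8 - 31) - I*√609 = (-54 + 1/(-39))/(-39) - I*√609 = -(-54 - 1/39)/39 - I*√609 = -1/39*(-2107/39) - I*√609 = 2107/1521 - I*√609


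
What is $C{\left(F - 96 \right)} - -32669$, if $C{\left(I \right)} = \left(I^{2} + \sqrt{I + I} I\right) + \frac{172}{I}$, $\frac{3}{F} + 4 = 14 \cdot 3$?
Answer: $\frac{220367484361}{5263380} - \frac{98415 i \sqrt{95}}{722} \approx 41868.0 - 1328.6 i$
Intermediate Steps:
$F = \frac{3}{38}$ ($F = \frac{3}{-4 + 14 \cdot 3} = \frac{3}{-4 + 42} = \frac{3}{38} \approx 0.078947$)
$C{\left(I \right)} = I^{2} + \frac{172}{I} + \sqrt{2} I^{\frac{3}{2}}$ ($C{\left(I \right)} = \left(I^{2} + \sqrt{2 I} I\right) + \frac{172}{I} = \left(I^{2} + \sqrt{2} \sqrt{I} I\right) + \frac{172}{I} = \left(I^{2} + \sqrt{2} I^{\frac{3}{2}}\right) + \frac{172}{I} = I^{2} + \frac{172}{I} + \sqrt{2} I^{\frac{3}{2}}$)
$C{\left(F - 96 \right)} - -32669 = \frac{172 + \left(\frac{3}{38} - 96\right)^{3} + \sqrt{2} \left(\frac{3}{38} - 96\right)^{\frac{5}{2}}}{\frac{3}{38} - 96} - -32669 = \frac{172 + \left(\frac{3}{38} - 96\right)^{3} + \sqrt{2} \left(\frac{3}{38} - 96\right)^{\frac{5}{2}}}{\frac{3}{38} - 96} + 32669 = \frac{172 + \left(- \frac{3645}{38}\right)^{3} + \sqrt{2} \left(- \frac{3645}{38}\right)^{\frac{5}{2}}}{- \frac{3645}{38}} + 32669 = - \frac{38 \left(172 - \frac{48427561125}{54872} + \sqrt{2} \frac{358722675 i \sqrt{190}}{54872}\right)}{3645} + 32669 = - \frac{38 \left(172 - \frac{48427561125}{54872} + \frac{358722675 i \sqrt{95}}{27436}\right)}{3645} + 32669 = - \frac{38 \left(- \frac{48418123141}{54872} + \frac{358722675 i \sqrt{95}}{27436}\right)}{3645} + 32669 = \left(\frac{48418123141}{5263380} - \frac{98415 i \sqrt{95}}{722}\right) + 32669 = \frac{220367484361}{5263380} - \frac{98415 i \sqrt{95}}{722}$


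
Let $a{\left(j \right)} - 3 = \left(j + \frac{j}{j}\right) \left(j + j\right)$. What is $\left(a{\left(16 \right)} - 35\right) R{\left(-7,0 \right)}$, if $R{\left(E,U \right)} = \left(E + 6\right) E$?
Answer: $3584$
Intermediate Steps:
$R{\left(E,U \right)} = E \left(6 + E\right)$ ($R{\left(E,U \right)} = \left(6 + E\right) E = E \left(6 + E\right)$)
$a{\left(j \right)} = 3 + 2 j \left(1 + j\right)$ ($a{\left(j \right)} = 3 + \left(j + \frac{j}{j}\right) \left(j + j\right) = 3 + \left(j + 1\right) 2 j = 3 + \left(1 + j\right) 2 j = 3 + 2 j \left(1 + j\right)$)
$\left(a{\left(16 \right)} - 35\right) R{\left(-7,0 \right)} = \left(\left(3 + 2 \cdot 16 + 2 \cdot 16^{2}\right) - 35\right) \left(- 7 \left(6 - 7\right)\right) = \left(\left(3 + 32 + 2 \cdot 256\right) - 35\right) \left(\left(-7\right) \left(-1\right)\right) = \left(\left(3 + 32 + 512\right) - 35\right) 7 = \left(547 - 35\right) 7 = 512 \cdot 7 = 3584$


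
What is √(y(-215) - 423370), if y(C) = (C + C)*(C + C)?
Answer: I*√238470 ≈ 488.33*I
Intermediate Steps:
y(C) = 4*C² (y(C) = (2*C)*(2*C) = 4*C²)
√(y(-215) - 423370) = √(4*(-215)² - 423370) = √(4*46225 - 423370) = √(184900 - 423370) = √(-238470) = I*√238470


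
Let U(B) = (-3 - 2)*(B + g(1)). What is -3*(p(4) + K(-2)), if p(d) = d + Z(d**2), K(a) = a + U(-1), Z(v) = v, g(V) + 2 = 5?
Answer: -24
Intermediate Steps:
g(V) = 3 (g(V) = -2 + 5 = 3)
U(B) = -15 - 5*B (U(B) = (-3 - 2)*(B + 3) = -5*(3 + B) = -15 - 5*B)
K(a) = -10 + a (K(a) = a + (-15 - 5*(-1)) = a + (-15 + 5) = a - 10 = -10 + a)
p(d) = d + d**2
-3*(p(4) + K(-2)) = -3*(4*(1 + 4) + (-10 - 2)) = -3*(4*5 - 12) = -3*(20 - 12) = -3*8 = -24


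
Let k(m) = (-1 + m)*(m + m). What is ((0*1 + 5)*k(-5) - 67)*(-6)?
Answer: -1398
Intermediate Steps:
k(m) = 2*m*(-1 + m) (k(m) = (-1 + m)*(2*m) = 2*m*(-1 + m))
((0*1 + 5)*k(-5) - 67)*(-6) = ((0*1 + 5)*(2*(-5)*(-1 - 5)) - 67)*(-6) = ((0 + 5)*(2*(-5)*(-6)) - 67)*(-6) = (5*60 - 67)*(-6) = (300 - 67)*(-6) = 233*(-6) = -1398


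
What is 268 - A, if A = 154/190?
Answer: 25383/95 ≈ 267.19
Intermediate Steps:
A = 77/95 (A = 154*(1/190) = 77/95 ≈ 0.81053)
268 - A = 268 - 1*77/95 = 268 - 77/95 = 25383/95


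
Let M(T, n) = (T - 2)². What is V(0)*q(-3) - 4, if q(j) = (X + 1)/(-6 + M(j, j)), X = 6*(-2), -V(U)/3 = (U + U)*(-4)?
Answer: -4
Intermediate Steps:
V(U) = 24*U (V(U) = -3*(U + U)*(-4) = -3*2*U*(-4) = -(-24)*U = 24*U)
M(T, n) = (-2 + T)²
X = -12
q(j) = -11/(-6 + (-2 + j)²) (q(j) = (-12 + 1)/(-6 + (-2 + j)²) = -11/(-6 + (-2 + j)²))
V(0)*q(-3) - 4 = (24*0)*(-11/(-6 + (-2 - 3)²)) - 4 = 0*(-11/(-6 + (-5)²)) - 4 = 0*(-11/(-6 + 25)) - 4 = 0*(-11/19) - 4 = 0 - 4 = -4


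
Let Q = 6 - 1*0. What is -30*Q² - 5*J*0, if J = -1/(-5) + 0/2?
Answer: -1080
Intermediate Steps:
Q = 6 (Q = 6 + 0 = 6)
J = ⅕ (J = -1*(-⅕) + 0*(½) = ⅕ + 0 = ⅕ ≈ 0.20000)
-30*Q² - 5*J*0 = -30*6² - 5*⅕*0 = -30*36 - 1*0 = -1080 + 0 = -1080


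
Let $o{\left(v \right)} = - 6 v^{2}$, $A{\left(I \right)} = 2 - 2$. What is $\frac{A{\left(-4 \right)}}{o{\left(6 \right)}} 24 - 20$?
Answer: $-20$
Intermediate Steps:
$A{\left(I \right)} = 0$ ($A{\left(I \right)} = 2 - 2 = 0$)
$\frac{A{\left(-4 \right)}}{o{\left(6 \right)}} 24 - 20 = \frac{0}{\left(-6\right) 6^{2}} \cdot 24 - 20 = \frac{0}{\left(-6\right) 36} \cdot 24 - 20 = \frac{0}{-216} \cdot 24 - 20 = 0 \left(- \frac{1}{216}\right) 24 - 20 = 0 \cdot 24 - 20 = 0 - 20 = -20$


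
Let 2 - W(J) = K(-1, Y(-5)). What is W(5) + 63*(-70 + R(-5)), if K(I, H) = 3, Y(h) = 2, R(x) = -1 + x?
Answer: -4789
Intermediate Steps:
W(J) = -1 (W(J) = 2 - 1*3 = 2 - 3 = -1)
W(5) + 63*(-70 + R(-5)) = -1 + 63*(-70 + (-1 - 5)) = -1 + 63*(-70 - 6) = -1 + 63*(-76) = -1 - 4788 = -4789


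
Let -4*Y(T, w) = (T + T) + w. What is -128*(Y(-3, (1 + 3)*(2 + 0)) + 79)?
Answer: -10048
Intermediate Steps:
Y(T, w) = -T/2 - w/4 (Y(T, w) = -((T + T) + w)/4 = -(2*T + w)/4 = -(w + 2*T)/4 = -T/2 - w/4)
-128*(Y(-3, (1 + 3)*(2 + 0)) + 79) = -128*((-½*(-3) - (1 + 3)*(2 + 0)/4) + 79) = -128*((3/2 - 2) + 79) = -128*(-½ + 79) = -128*157/2 = -10048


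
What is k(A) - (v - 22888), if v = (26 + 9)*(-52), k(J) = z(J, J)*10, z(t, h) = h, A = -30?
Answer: 24408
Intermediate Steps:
k(J) = 10*J (k(J) = J*10 = 10*J)
v = -1820 (v = 35*(-52) = -1820)
k(A) - (v - 22888) = 10*(-30) - (-1820 - 22888) = -300 - 1*(-24708) = -300 + 24708 = 24408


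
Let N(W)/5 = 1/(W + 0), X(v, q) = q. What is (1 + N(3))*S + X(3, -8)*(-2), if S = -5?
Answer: 8/3 ≈ 2.6667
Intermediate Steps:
N(W) = 5/W (N(W) = 5/(W + 0) = 5/W)
(1 + N(3))*S + X(3, -8)*(-2) = (1 + 5/3)*(-5) - 8*(-2) = (1 + 5*(1/3))*(-5) + 16 = (1 + 5/3)*(-5) + 16 = (8/3)*(-5) + 16 = -40/3 + 16 = 8/3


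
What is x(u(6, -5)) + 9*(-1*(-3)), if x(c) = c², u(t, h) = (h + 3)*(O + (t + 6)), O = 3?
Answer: 927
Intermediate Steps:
u(t, h) = (3 + h)*(9 + t) (u(t, h) = (h + 3)*(3 + (t + 6)) = (3 + h)*(3 + (6 + t)) = (3 + h)*(9 + t))
x(u(6, -5)) + 9*(-1*(-3)) = (27 + 3*6 + 9*(-5) - 5*6)² + 9*(-1*(-3)) = (27 + 18 - 45 - 30)² + 9*3 = (-30)² + 27 = 900 + 27 = 927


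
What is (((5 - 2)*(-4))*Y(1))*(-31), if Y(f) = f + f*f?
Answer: 744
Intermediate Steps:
Y(f) = f + f²
(((5 - 2)*(-4))*Y(1))*(-31) = (((5 - 2)*(-4))*(1*(1 + 1)))*(-31) = ((3*(-4))*(1*2))*(-31) = -12*2*(-31) = -24*(-31) = 744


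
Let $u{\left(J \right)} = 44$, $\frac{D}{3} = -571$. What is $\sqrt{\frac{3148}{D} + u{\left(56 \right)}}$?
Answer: $\frac{4 \sqrt{7732482}}{1713} \approx 6.4932$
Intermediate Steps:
$D = -1713$ ($D = 3 \left(-571\right) = -1713$)
$\sqrt{\frac{3148}{D} + u{\left(56 \right)}} = \sqrt{\frac{3148}{-1713} + 44} = \sqrt{3148 \left(- \frac{1}{1713}\right) + 44} = \sqrt{- \frac{3148}{1713} + 44} = \sqrt{\frac{72224}{1713}} = \frac{4 \sqrt{7732482}}{1713}$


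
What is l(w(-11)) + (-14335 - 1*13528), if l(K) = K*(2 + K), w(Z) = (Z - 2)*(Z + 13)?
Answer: -27239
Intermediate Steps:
w(Z) = (-2 + Z)*(13 + Z)
l(w(-11)) + (-14335 - 1*13528) = (-26 + (-11)² + 11*(-11))*(2 + (-26 + (-11)² + 11*(-11))) + (-14335 - 1*13528) = (-26 + 121 - 121)*(2 + (-26 + 121 - 121)) + (-14335 - 13528) = -26*(2 - 26) - 27863 = -26*(-24) - 27863 = 624 - 27863 = -27239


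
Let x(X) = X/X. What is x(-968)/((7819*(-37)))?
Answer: -1/289303 ≈ -3.4566e-6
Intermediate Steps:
x(X) = 1
x(-968)/((7819*(-37))) = 1/(7819*(-37)) = 1/(-289303) = 1*(-1/289303) = -1/289303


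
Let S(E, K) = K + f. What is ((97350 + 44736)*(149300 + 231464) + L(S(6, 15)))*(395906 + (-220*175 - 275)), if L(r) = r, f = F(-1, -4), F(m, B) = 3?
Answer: 19321227700371582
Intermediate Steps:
f = 3
S(E, K) = 3 + K (S(E, K) = K + 3 = 3 + K)
((97350 + 44736)*(149300 + 231464) + L(S(6, 15)))*(395906 + (-220*175 - 275)) = ((97350 + 44736)*(149300 + 231464) + (3 + 15))*(395906 + (-220*175 - 275)) = (142086*380764 + 18)*(395906 + (-38500 - 275)) = (54101233704 + 18)*(395906 - 38775) = 54101233722*357131 = 19321227700371582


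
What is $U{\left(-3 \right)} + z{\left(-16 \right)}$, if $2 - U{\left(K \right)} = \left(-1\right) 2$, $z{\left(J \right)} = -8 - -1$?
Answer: $-3$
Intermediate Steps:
$z{\left(J \right)} = -7$ ($z{\left(J \right)} = -8 + 1 = -7$)
$U{\left(K \right)} = 4$ ($U{\left(K \right)} = 2 - \left(-1\right) 2 = 2 - -2 = 2 + 2 = 4$)
$U{\left(-3 \right)} + z{\left(-16 \right)} = 4 - 7 = -3$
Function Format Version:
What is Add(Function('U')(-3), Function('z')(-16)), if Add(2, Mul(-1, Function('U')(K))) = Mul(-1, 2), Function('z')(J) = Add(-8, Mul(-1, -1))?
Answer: -3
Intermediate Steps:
Function('z')(J) = -7 (Function('z')(J) = Add(-8, 1) = -7)
Function('U')(K) = 4 (Function('U')(K) = Add(2, Mul(-1, Mul(-1, 2))) = Add(2, Mul(-1, -2)) = Add(2, 2) = 4)
Add(Function('U')(-3), Function('z')(-16)) = Add(4, -7) = -3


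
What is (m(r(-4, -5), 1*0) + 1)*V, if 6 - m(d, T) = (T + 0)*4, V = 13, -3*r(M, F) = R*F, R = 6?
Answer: 91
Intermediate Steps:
r(M, F) = -2*F
m(d, T) = 6 - 4*T (m(d, T) = 6 - (T + 0)*4 = 6 - T*4 = 6 - 4*T)
(m(r(-4, -5), 1*0) + 1)*V = ((6 - 4*0) + 1)*13 = ((6 + 0) + 1)*13 = (6 + 1)*13 = 7*13 = 91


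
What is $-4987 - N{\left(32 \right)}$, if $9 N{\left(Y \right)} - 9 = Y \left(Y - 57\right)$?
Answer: $- \frac{44092}{9} \approx -4899.1$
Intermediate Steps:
$N{\left(Y \right)} = 1 + \frac{Y \left(-57 + Y\right)}{9}$ ($N{\left(Y \right)} = 1 + \frac{Y \left(Y - 57\right)}{9} = 1 + \frac{Y \left(-57 + Y\right)}{9}$)
$-4987 - N{\left(32 \right)} = -4987 - \left(1 - \frac{608}{3} + \frac{32^{2}}{9}\right) = -4987 - \left(1 - \frac{608}{3} + \frac{1}{9} \cdot 1024\right) = -4987 - \left(1 - \frac{608}{3} + \frac{1024}{9}\right) = -4987 - - \frac{791}{9} = -4987 + \frac{791}{9} = - \frac{44092}{9}$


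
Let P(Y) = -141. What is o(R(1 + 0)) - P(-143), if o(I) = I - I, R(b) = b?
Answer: 141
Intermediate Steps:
o(I) = 0
o(R(1 + 0)) - P(-143) = 0 - 1*(-141) = 0 + 141 = 141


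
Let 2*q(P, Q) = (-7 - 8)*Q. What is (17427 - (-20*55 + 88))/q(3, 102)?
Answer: -18439/765 ≈ -24.103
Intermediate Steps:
q(P, Q) = -15*Q/2 (q(P, Q) = ((-7 - 8)*Q)/2 = (-15*Q)/2 = -15*Q/2)
(17427 - (-20*55 + 88))/q(3, 102) = (17427 - (-20*55 + 88))/((-15/2*102)) = (17427 - (-1100 + 88))/(-765) = (17427 - 1*(-1012))*(-1/765) = (17427 + 1012)*(-1/765) = 18439*(-1/765) = -18439/765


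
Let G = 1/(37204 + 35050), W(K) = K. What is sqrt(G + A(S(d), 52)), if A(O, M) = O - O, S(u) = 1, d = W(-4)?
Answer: sqrt(72254)/72254 ≈ 0.0037202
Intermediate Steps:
d = -4
A(O, M) = 0
G = 1/72254 ≈ 1.3840e-5
sqrt(G + A(S(d), 52)) = sqrt(1/72254 + 0) = sqrt(1/72254) = sqrt(72254)/72254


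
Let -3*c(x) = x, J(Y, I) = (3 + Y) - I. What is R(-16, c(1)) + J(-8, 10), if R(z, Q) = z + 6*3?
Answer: -13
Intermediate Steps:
J(Y, I) = 3 + Y - I
c(x) = -x/3
R(z, Q) = 18 + z (R(z, Q) = z + 18 = 18 + z)
R(-16, c(1)) + J(-8, 10) = (18 - 16) + (3 - 8 - 1*10) = 2 + (3 - 8 - 10) = 2 - 15 = -13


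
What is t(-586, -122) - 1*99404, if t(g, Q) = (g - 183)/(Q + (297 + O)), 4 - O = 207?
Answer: -2782543/28 ≈ -99377.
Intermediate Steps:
O = -203 (O = 4 - 1*207 = 4 - 207 = -203)
t(g, Q) = (-183 + g)/(94 + Q) (t(g, Q) = (g - 183)/(Q + (297 - 203)) = (-183 + g)/(Q + 94) = (-183 + g)/(94 + Q))
t(-586, -122) - 1*99404 = (-183 - 586)/(94 - 122) - 1*99404 = -769/(-28) - 99404 = -1/28*(-769) - 99404 = 769/28 - 99404 = -2782543/28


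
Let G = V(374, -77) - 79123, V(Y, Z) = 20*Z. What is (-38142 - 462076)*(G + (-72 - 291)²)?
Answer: -25564141108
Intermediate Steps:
G = -80663 (G = 20*(-77) - 79123 = -1540 - 79123 = -80663)
(-38142 - 462076)*(G + (-72 - 291)²) = (-38142 - 462076)*(-80663 + (-72 - 291)²) = -500218*(-80663 + (-363)²) = -500218*(-80663 + 131769) = -500218*51106 = -25564141108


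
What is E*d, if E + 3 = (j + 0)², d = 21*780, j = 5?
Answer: 360360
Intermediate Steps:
d = 16380
E = 22 (E = -3 + (5 + 0)² = -3 + 5² = -3 + 25 = 22)
E*d = 22*16380 = 360360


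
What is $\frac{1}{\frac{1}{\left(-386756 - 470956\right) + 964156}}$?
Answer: $106444$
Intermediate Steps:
$\frac{1}{\frac{1}{\left(-386756 - 470956\right) + 964156}} = \frac{1}{\frac{1}{-857712 + 964156}} = \frac{1}{\frac{1}{106444}} = 106444$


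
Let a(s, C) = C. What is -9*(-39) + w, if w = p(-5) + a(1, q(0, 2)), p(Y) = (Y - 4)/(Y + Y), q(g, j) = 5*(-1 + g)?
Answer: 3469/10 ≈ 346.90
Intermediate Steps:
q(g, j) = -5 + 5*g
p(Y) = (-4 + Y)/(2*Y) (p(Y) = (-4 + Y)/((2*Y)) = (-4 + Y)*(1/(2*Y)) = (-4 + Y)/(2*Y))
w = -41/10 (w = (½)*(-4 - 5)/(-5) + (-5 + 5*0) = (½)*(-⅕)*(-9) + (-5 + 0) = 9/10 - 5 = -41/10 ≈ -4.1000)
-9*(-39) + w = -9*(-39) - 41/10 = 351 - 41/10 = 3469/10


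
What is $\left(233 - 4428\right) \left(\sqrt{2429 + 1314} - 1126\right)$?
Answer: $4723570 - 4195 \sqrt{3743} \approx 4.4669 \cdot 10^{6}$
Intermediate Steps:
$\left(233 - 4428\right) \left(\sqrt{2429 + 1314} - 1126\right) = - 4195 \left(\sqrt{3743} - 1126\right) = - 4195 \left(-1126 + \sqrt{3743}\right) = 4723570 - 4195 \sqrt{3743}$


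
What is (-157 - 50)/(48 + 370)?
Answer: -207/418 ≈ -0.49522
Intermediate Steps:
(-157 - 50)/(48 + 370) = -207/418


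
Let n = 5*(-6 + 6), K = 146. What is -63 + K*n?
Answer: -63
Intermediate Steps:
n = 0 (n = 5*0 = 0)
-63 + K*n = -63 + 146*0 = -63 + 0 = -63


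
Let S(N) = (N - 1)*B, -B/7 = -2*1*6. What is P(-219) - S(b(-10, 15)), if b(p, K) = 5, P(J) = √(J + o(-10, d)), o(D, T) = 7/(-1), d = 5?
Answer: -336 + I*√226 ≈ -336.0 + 15.033*I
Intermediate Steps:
B = 84 (B = -7*(-2*1)*6 = -(-14)*6 = -7*(-12) = 84)
o(D, T) = -7 (o(D, T) = 7*(-1) = -7)
P(J) = √(-7 + J) (P(J) = √(J - 7) = √(-7 + J))
S(N) = -84 + 84*N (S(N) = (N - 1)*84 = (-1 + N)*84 = -84 + 84*N)
P(-219) - S(b(-10, 15)) = √(-7 - 219) - (-84 + 84*5) = √(-226) - (-84 + 420) = I*√226 - 1*336 = I*√226 - 336 = -336 + I*√226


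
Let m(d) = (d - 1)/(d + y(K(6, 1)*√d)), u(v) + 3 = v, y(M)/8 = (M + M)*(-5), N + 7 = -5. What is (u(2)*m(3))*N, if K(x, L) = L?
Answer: -24/6397 - 640*√3/6397 ≈ -0.17704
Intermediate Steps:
N = -12 (N = -7 - 5 = -12)
y(M) = -80*M (y(M) = 8*((M + M)*(-5)) = 8*((2*M)*(-5)) = 8*(-10*M) = -80*M)
u(v) = -3 + v
m(d) = (-1 + d)/(d - 80*√d) (m(d) = (d - 1)/(d - 80*√d) = (-1 + d)/(d - 80*√d))
(u(2)*m(3))*N = ((-3 + 2)*((1 - 1*3)/(-1*3 + 80*√3)))*(-12) = -(1 - 3)/(-3 + 80*√3)*(-12) = -(-2)/(-3 + 80*√3)*(-12) = (2/(-3 + 80*√3))*(-12) = -24/(-3 + 80*√3)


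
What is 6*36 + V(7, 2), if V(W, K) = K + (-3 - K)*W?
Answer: 183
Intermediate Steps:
V(W, K) = K + W*(-3 - K)
6*36 + V(7, 2) = 6*36 + (2 - 3*7 - 1*2*7) = 216 + (2 - 21 - 14) = 216 - 33 = 183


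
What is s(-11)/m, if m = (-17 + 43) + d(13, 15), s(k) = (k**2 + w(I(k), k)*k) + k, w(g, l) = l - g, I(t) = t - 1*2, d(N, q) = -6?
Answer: 22/5 ≈ 4.4000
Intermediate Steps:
I(t) = -2 + t (I(t) = t - 2 = -2 + t)
s(k) = k**2 + 3*k (s(k) = (k**2 + (k - (-2 + k))*k) + k = (k**2 + (k + (2 - k))*k) + k = (k**2 + 2*k) + k = k**2 + 3*k)
m = 20 (m = (-17 + 43) - 6 = 26 - 6 = 20)
s(-11)/m = -11*(3 - 11)/20 = -11*(-8)*(1/20) = 88*(1/20) = 22/5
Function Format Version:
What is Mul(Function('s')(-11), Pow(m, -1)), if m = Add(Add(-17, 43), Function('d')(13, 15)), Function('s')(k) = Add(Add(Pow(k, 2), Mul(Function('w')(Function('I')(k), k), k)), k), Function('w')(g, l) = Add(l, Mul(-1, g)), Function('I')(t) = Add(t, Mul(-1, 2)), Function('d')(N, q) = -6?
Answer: Rational(22, 5) ≈ 4.4000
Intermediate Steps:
Function('I')(t) = Add(-2, t) (Function('I')(t) = Add(t, -2) = Add(-2, t))
Function('s')(k) = Add(Pow(k, 2), Mul(3, k)) (Function('s')(k) = Add(Add(Pow(k, 2), Mul(Add(k, Mul(-1, Add(-2, k))), k)), k) = Add(Add(Pow(k, 2), Mul(Add(k, Add(2, Mul(-1, k))), k)), k) = Add(Add(Pow(k, 2), Mul(2, k)), k) = Add(Pow(k, 2), Mul(3, k)))
m = 20 (m = Add(Add(-17, 43), -6) = Add(26, -6) = 20)
Mul(Function('s')(-11), Pow(m, -1)) = Mul(Mul(-11, Add(3, -11)), Pow(20, -1)) = Mul(Mul(-11, -8), Rational(1, 20)) = Mul(88, Rational(1, 20)) = Rational(22, 5)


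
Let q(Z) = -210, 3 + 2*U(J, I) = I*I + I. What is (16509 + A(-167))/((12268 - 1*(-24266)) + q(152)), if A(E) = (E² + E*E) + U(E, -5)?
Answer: 48197/24216 ≈ 1.9903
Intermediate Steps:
U(J, I) = -3/2 + I/2 + I²/2 (U(J, I) = -3/2 + (I*I + I)/2 = -3/2 + (I² + I)/2 = -3/2 + (I + I²)/2 = -3/2 + (I/2 + I²/2) = -3/2 + I/2 + I²/2)
A(E) = 17/2 + 2*E² (A(E) = (E² + E*E) + (-3/2 + (½)*(-5) + (½)*(-5)²) = (E² + E²) + (-3/2 - 5/2 + (½)*25) = 2*E² + (-3/2 - 5/2 + 25/2) = 2*E² + 17/2 = 17/2 + 2*E²)
(16509 + A(-167))/((12268 - 1*(-24266)) + q(152)) = (16509 + (17/2 + 2*(-167)²))/((12268 - 1*(-24266)) - 210) = (16509 + (17/2 + 2*27889))/((12268 + 24266) - 210) = (16509 + (17/2 + 55778))/(36534 - 210) = (16509 + 111573/2)/36324 = (144591/2)*(1/36324) = 48197/24216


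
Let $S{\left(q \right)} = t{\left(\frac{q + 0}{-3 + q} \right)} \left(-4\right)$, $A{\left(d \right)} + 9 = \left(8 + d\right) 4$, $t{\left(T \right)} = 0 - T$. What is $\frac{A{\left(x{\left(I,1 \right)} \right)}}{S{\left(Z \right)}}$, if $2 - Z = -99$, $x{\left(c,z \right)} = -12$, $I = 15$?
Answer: $- \frac{1225}{202} \approx -6.0644$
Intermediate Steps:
$Z = 101$ ($Z = 2 - -99 = 2 + 99 = 101$)
$t{\left(T \right)} = - T$
$A{\left(d \right)} = 23 + 4 d$ ($A{\left(d \right)} = -9 + \left(8 + d\right) 4 = -9 + \left(32 + 4 d\right) = 23 + 4 d$)
$S{\left(q \right)} = \frac{4 q}{-3 + q}$ ($S{\left(q \right)} = - \frac{q + 0}{-3 + q} \left(-4\right) = - \frac{q}{-3 + q} \left(-4\right) = \frac{4 q}{-3 + q}$)
$\frac{A{\left(x{\left(I,1 \right)} \right)}}{S{\left(Z \right)}} = \frac{23 + 4 \left(-12\right)}{4 \cdot 101 \frac{1}{-3 + 101}} = \frac{23 - 48}{4 \cdot 101 \cdot \frac{1}{98}} = - \frac{25}{4 \cdot 101 \cdot \frac{1}{98}} = - \frac{25}{\frac{202}{49}} = \left(-25\right) \frac{49}{202} = - \frac{1225}{202}$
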